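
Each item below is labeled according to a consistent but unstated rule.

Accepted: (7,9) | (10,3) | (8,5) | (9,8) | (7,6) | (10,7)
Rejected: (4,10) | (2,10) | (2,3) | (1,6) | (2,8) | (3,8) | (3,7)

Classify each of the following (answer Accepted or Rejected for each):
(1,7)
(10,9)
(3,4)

Every 'Accepted' example satisfies: first ≥ 5. None of the 'Rejected' examples do.
(1,7): first 1, doesn't qualify → Rejected. (10,9): first 10, matches → Accepted. (3,4): first 3, doesn't qualify → Rejected.

Rejected, Accepted, Rejected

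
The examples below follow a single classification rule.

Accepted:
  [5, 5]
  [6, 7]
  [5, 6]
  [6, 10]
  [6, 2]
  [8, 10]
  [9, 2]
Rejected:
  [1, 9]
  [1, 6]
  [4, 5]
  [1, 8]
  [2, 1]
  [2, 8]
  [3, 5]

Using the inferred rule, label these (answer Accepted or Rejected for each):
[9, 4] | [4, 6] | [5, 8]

One predicate separates the groups cleanly: first ≥ 5.
[9, 4]: first 9, qualifies → Accepted. [4, 6]: first 4, fails the rule → Rejected. [5, 8]: first 5, qualifies → Accepted.

Accepted, Rejected, Accepted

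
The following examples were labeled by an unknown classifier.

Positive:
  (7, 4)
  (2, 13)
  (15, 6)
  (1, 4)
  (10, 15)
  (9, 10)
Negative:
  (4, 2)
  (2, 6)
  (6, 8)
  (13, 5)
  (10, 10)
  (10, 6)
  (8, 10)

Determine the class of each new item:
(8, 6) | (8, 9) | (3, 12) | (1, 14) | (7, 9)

Negative, Positive, Positive, Positive, Negative

Checking candidate rules against both groups, what survives is: sum is odd.
(8, 6): 8+6 = 14, lacks this property → Negative.
(8, 9): 8+9 = 17, fits → Positive.
(3, 12): 3+12 = 15, fits → Positive.
(1, 14): 1+14 = 15, fits → Positive.
(7, 9): 7+9 = 16, lacks this property → Negative.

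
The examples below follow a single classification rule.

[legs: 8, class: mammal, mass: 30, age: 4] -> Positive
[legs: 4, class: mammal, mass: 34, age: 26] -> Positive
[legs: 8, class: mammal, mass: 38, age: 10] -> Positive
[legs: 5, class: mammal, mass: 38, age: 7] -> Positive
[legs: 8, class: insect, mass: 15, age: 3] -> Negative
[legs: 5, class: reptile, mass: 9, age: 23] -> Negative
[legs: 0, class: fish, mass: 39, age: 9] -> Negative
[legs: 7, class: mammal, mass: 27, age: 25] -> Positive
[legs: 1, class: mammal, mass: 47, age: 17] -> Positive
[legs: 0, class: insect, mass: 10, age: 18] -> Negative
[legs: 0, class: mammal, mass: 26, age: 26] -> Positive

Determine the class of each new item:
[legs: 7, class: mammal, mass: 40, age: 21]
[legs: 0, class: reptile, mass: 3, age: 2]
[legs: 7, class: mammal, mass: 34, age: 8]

Positive, Negative, Positive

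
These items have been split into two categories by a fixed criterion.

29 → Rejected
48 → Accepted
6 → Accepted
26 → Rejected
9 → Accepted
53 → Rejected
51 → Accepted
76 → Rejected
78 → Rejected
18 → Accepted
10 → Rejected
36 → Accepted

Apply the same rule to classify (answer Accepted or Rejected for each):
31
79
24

The rule appears to be: multiple of 3 AND at most 51.
31: Rejected (31 = 3·10 + 1, 31 ≤ 51). 79: Rejected (79 = 3·26 + 1, 79 > 51). 24: Accepted (24 = 3·8, 24 ≤ 51).

Rejected, Rejected, Accepted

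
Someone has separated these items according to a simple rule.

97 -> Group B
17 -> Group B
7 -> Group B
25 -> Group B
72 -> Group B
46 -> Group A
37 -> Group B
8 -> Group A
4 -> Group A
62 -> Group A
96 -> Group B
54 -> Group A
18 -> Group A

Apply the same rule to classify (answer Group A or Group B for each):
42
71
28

Group A, Group B, Group A

The simplest hypothesis consistent with all the labels is: even AND at most 62.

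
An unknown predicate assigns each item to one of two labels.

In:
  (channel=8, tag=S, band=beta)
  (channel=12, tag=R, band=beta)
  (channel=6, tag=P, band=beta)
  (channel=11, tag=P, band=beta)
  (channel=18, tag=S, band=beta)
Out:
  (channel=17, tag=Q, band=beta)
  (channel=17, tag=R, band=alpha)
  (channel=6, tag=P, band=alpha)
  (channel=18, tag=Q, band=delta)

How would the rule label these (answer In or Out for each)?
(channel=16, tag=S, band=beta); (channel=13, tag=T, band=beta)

The classifier is using: band is beta AND channel ≠ 17.
(channel=16, tag=S, band=beta): In (band is beta, channel = 16).
(channel=13, tag=T, band=beta): In (band is beta, channel = 13).

In, In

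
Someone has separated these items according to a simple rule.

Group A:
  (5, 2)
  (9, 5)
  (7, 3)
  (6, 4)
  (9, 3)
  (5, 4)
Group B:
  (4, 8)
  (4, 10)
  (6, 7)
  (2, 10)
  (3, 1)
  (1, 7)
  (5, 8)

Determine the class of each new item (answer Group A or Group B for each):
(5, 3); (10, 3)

The rule appears to be: first > second AND sum ≥ 7.
Group A: (5, 3), since 5 > 3, 5+3 = 8. Group A: (10, 3), since 10 > 3, 10+3 = 13.

Group A, Group A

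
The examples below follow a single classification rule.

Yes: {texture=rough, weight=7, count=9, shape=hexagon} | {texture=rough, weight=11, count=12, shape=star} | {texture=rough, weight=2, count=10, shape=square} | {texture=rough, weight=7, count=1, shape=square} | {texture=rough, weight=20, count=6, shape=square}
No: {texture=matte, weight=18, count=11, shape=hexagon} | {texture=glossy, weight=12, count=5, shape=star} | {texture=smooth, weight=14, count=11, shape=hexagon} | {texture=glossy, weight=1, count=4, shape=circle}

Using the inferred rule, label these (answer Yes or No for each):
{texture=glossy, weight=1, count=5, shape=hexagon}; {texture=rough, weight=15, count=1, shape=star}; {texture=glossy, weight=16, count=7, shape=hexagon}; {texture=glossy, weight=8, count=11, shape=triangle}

'Yes' ⟺ texture is rough.
{texture=glossy, weight=1, count=5, shape=hexagon}: texture is glossy — fails the rule, so No. {texture=rough, weight=15, count=1, shape=star}: texture is rough — meets the rule, so Yes. {texture=glossy, weight=16, count=7, shape=hexagon}: texture is glossy — fails the rule, so No. {texture=glossy, weight=8, count=11, shape=triangle}: texture is glossy — fails the rule, so No.

No, Yes, No, No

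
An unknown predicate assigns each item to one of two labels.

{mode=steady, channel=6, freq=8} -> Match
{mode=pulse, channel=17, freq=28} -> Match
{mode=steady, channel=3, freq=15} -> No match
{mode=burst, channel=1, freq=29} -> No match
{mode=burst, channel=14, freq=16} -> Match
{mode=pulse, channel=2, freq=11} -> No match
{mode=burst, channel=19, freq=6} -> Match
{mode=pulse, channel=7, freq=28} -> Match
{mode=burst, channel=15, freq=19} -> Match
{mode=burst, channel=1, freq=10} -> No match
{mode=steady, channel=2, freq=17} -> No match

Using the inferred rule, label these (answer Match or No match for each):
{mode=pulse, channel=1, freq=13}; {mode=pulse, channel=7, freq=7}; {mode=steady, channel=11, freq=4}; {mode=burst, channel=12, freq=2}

No match, Match, Match, Match

All 'Match' examples share one property — channel ≥ 6 — and every 'No match' example lacks it.
{mode=pulse, channel=1, freq=13}: No match (channel = 1). {mode=pulse, channel=7, freq=7}: Match (channel = 7). {mode=steady, channel=11, freq=4}: Match (channel = 11). {mode=burst, channel=12, freq=2}: Match (channel = 12).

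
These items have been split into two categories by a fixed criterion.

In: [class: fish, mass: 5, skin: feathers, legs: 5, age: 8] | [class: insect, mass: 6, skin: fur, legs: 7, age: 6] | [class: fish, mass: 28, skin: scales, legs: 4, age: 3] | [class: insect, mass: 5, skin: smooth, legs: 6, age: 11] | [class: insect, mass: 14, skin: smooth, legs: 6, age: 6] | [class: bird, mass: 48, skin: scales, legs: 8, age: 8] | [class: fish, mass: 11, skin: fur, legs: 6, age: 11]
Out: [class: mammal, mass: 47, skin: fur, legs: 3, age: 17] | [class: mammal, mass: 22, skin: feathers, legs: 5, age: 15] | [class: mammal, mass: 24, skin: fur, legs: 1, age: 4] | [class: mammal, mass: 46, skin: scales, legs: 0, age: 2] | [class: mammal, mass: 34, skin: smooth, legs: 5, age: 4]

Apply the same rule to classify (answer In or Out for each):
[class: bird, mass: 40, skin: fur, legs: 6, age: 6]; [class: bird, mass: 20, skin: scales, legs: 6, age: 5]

Comparing the two groups points to one rule — class is not mammal.

In, In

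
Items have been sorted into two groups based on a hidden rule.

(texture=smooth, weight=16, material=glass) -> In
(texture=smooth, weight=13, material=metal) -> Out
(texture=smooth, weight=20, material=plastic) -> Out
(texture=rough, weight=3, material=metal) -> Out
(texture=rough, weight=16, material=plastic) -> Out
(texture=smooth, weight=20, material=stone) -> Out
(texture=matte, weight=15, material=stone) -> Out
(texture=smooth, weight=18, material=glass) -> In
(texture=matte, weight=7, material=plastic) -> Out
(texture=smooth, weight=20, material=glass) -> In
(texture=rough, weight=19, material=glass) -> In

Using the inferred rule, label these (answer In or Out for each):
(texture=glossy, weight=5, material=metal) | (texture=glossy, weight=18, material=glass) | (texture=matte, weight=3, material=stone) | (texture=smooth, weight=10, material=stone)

The pattern is that an item is 'In' exactly when: material is glass.

Out, In, Out, Out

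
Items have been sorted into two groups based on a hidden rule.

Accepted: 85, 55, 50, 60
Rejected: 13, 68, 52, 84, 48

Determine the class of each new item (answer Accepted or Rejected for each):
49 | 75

'Accepted' ⟺ multiple of 5.

Rejected, Accepted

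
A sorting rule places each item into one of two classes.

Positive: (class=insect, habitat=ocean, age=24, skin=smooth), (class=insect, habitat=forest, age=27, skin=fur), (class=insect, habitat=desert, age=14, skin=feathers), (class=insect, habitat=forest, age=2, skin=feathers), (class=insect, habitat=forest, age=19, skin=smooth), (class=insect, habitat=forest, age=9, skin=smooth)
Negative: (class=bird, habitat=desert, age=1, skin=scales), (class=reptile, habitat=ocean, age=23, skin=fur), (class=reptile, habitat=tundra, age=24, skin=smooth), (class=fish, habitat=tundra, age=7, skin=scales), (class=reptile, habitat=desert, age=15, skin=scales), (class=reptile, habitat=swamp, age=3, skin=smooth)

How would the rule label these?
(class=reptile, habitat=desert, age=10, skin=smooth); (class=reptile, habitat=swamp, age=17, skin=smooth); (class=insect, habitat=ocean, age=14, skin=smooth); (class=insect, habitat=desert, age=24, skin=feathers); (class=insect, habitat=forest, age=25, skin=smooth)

Negative, Negative, Positive, Positive, Positive

A rule that fits every label: class is insect — true of each 'Positive' example, false of each 'Negative' one.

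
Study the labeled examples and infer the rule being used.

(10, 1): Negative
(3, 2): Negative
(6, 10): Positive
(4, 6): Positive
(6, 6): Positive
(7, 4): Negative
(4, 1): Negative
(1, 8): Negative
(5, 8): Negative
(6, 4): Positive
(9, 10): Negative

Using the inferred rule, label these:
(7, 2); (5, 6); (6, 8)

Negative, Negative, Positive

One predicate separates the groups cleanly: sum is even.
Negative: (7, 2), since 7+2 = 9.
Negative: (5, 6), since 5+6 = 11.
Positive: (6, 8), since 6+8 = 14.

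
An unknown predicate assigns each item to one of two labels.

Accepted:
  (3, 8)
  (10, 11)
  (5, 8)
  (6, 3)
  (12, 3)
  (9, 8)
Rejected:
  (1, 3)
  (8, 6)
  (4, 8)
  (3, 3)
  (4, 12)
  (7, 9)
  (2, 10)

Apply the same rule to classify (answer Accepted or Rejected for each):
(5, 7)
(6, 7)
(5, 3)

Rejected, Accepted, Rejected

The classifier is using: sum is odd.
(5, 7) — 5+7 = 12, hence Rejected.
(6, 7) — 6+7 = 13, hence Accepted.
(5, 3) — 5+3 = 8, hence Rejected.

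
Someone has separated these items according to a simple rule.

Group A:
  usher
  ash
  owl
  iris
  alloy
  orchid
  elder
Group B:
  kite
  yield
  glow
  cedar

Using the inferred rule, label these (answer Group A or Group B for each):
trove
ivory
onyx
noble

The distinguishing property — starts with a vowel — holds for all the 'Group A' cases and none of the 'Group B' cases.
trove — starts with 't', hence Group B. ivory — starts with 'i', hence Group A. onyx — starts with 'o', hence Group A. noble — starts with 'n', hence Group B.

Group B, Group A, Group A, Group B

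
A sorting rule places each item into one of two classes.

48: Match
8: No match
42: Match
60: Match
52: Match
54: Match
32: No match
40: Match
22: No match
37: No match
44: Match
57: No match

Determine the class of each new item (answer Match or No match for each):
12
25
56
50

No match, No match, Match, Match

All 'Match' examples share one property — even AND at least 37 — and every 'No match' example lacks it.
No match: 12, since 12 is even, 12 < 37.
No match: 25, since 25 is odd, 25 < 37.
Match: 56, since 56 is even, 56 ≥ 37.
Match: 50, since 50 is even, 50 ≥ 37.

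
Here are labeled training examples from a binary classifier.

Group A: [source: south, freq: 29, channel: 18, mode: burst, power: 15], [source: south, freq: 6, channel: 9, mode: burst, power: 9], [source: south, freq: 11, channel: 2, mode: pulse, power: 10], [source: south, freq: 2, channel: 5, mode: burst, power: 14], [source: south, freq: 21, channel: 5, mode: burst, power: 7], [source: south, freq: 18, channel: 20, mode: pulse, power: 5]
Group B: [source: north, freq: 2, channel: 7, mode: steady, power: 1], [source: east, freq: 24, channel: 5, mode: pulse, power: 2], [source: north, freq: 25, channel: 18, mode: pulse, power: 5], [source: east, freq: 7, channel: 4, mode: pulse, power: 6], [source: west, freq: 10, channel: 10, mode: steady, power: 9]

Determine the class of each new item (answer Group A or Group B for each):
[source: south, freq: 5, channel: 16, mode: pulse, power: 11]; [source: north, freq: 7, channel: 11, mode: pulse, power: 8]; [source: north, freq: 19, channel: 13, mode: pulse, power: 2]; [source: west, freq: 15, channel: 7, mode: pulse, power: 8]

The pattern is that an item is 'Group A' exactly when: source is south.
[source: south, freq: 5, channel: 16, mode: pulse, power: 11]: source is south — satisfies this, so Group A. [source: north, freq: 7, channel: 11, mode: pulse, power: 8]: source is north — does not satisfy this, so Group B. [source: north, freq: 19, channel: 13, mode: pulse, power: 2]: source is north — does not satisfy this, so Group B. [source: west, freq: 15, channel: 7, mode: pulse, power: 8]: source is west — does not satisfy this, so Group B.

Group A, Group B, Group B, Group B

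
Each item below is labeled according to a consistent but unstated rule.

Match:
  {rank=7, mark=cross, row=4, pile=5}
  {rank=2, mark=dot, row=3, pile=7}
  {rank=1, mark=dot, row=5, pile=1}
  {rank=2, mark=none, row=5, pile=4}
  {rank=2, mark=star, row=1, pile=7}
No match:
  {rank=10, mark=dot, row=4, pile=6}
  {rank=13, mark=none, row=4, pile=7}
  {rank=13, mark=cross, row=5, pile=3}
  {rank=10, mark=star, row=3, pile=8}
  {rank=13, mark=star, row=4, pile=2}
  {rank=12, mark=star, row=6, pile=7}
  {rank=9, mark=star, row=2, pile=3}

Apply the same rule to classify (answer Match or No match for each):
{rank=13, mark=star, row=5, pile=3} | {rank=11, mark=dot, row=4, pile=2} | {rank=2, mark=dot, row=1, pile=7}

No match, No match, Match

The rule appears to be: rank ≤ 7.
{rank=13, mark=star, row=5, pile=3} — rank = 13, hence No match. {rank=11, mark=dot, row=4, pile=2} — rank = 11, hence No match. {rank=2, mark=dot, row=1, pile=7} — rank = 2, hence Match.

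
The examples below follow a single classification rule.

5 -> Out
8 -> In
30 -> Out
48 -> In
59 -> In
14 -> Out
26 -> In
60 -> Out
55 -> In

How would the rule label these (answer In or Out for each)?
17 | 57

Rule: digit sum ≥ 7. This holds for each 'In' example and fails for each 'Out' one.
17 → digit sum 1+7 = 8 → In.
57 → digit sum 5+7 = 12 → In.

In, In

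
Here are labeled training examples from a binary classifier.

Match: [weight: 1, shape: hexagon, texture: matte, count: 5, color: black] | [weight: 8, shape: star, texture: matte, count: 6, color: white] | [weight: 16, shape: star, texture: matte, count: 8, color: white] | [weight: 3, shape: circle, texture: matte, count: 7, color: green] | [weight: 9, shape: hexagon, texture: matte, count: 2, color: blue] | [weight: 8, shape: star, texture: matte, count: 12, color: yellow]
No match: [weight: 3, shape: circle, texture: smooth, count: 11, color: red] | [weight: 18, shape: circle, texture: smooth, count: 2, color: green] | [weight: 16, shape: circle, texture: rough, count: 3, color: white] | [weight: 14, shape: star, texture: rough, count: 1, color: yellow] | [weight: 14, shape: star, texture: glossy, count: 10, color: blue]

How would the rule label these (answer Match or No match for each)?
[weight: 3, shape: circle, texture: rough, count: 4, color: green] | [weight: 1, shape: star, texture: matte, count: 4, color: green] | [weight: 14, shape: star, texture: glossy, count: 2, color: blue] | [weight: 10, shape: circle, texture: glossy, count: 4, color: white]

No match, Match, No match, No match

Rule: texture is matte. This holds for each 'Match' example and fails for each 'No match' one.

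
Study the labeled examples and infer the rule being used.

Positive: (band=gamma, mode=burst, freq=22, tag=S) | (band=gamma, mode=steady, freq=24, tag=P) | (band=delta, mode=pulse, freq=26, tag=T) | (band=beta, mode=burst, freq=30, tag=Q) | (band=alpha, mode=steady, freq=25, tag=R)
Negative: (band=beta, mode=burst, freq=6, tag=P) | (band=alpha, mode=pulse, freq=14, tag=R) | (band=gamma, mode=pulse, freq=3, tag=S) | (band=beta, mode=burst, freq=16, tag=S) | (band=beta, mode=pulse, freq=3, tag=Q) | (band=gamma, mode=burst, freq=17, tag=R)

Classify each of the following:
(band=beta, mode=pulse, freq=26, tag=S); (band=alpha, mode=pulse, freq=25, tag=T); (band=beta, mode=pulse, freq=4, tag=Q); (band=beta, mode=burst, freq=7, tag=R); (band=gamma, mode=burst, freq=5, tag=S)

Every 'Positive' example satisfies: freq ≥ 22. None of the 'Negative' examples do.
(band=beta, mode=pulse, freq=26, tag=S): freq = 26 — qualifies, so Positive. (band=alpha, mode=pulse, freq=25, tag=T): freq = 25 — qualifies, so Positive. (band=beta, mode=pulse, freq=4, tag=Q): freq = 4 — doesn't qualify, so Negative. (band=beta, mode=burst, freq=7, tag=R): freq = 7 — doesn't qualify, so Negative. (band=gamma, mode=burst, freq=5, tag=S): freq = 5 — doesn't qualify, so Negative.

Positive, Positive, Negative, Negative, Negative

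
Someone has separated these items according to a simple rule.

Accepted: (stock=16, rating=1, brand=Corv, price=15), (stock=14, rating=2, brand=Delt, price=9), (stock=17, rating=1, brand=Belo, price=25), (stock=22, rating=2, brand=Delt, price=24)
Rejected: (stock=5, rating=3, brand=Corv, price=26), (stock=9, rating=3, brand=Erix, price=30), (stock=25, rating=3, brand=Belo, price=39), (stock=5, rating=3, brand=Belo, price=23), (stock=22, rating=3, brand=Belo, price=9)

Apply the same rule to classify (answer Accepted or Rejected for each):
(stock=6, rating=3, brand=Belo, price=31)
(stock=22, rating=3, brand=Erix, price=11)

Rejected, Rejected

The classifier is using: rating ≤ 2.
(stock=6, rating=3, brand=Belo, price=31) — rating = 3, hence Rejected. (stock=22, rating=3, brand=Erix, price=11) — rating = 3, hence Rejected.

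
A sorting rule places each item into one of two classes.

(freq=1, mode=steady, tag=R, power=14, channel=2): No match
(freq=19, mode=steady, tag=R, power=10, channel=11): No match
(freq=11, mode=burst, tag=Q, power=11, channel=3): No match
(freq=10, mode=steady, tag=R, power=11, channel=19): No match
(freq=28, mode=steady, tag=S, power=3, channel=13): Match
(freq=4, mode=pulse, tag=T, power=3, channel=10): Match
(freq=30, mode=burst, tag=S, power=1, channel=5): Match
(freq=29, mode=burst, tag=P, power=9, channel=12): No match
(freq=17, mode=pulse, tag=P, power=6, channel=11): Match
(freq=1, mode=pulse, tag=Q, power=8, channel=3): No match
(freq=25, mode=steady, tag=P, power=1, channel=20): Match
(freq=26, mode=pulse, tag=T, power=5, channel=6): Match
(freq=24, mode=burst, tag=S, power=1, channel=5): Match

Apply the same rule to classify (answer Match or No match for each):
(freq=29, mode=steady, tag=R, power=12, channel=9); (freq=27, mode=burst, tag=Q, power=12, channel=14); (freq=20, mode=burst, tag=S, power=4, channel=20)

No match, No match, Match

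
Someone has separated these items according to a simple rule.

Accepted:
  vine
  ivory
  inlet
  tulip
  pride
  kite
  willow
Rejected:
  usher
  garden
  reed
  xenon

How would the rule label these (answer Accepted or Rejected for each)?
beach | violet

Every 'Accepted' example satisfies: contains 'i'. None of the 'Rejected' examples do.
beach → no 'i' → Rejected.
violet → has 'i' → Accepted.

Rejected, Accepted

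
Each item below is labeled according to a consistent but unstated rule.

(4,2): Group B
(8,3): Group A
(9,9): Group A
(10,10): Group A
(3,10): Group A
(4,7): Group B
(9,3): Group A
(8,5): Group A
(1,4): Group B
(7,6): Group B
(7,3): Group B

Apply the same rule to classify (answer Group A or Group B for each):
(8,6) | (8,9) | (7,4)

Group A, Group A, Group B

The rule appears to be: max ≥ 8.
Group A: (8,6), since max 8. Group A: (8,9), since max 9. Group B: (7,4), since max 7.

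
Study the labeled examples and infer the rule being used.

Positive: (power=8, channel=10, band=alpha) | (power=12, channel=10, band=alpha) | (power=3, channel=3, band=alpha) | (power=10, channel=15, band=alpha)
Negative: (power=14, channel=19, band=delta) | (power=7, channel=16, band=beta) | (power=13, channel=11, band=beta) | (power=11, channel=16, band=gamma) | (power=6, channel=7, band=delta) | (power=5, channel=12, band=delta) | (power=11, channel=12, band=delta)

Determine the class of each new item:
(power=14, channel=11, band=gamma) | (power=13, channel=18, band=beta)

Negative, Negative

The simplest hypothesis consistent with all the labels is: band is alpha.
(power=14, channel=11, band=gamma) — band is gamma, hence Negative.
(power=13, channel=18, band=beta) — band is beta, hence Negative.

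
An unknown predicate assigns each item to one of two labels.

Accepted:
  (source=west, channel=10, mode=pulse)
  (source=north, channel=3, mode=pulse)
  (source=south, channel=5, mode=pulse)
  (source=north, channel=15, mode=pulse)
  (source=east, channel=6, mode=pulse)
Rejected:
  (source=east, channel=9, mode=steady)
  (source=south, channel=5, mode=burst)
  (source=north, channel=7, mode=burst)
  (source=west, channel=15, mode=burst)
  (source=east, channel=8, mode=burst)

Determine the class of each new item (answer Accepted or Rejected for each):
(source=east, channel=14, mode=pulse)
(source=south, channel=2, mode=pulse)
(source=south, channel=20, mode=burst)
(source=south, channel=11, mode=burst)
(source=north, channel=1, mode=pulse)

All 'Accepted' examples share one property — mode is pulse — and every 'Rejected' example lacks it.
(source=east, channel=14, mode=pulse) → mode is pulse → Accepted. (source=south, channel=2, mode=pulse) → mode is pulse → Accepted. (source=south, channel=20, mode=burst) → mode is burst → Rejected. (source=south, channel=11, mode=burst) → mode is burst → Rejected. (source=north, channel=1, mode=pulse) → mode is pulse → Accepted.

Accepted, Accepted, Rejected, Rejected, Accepted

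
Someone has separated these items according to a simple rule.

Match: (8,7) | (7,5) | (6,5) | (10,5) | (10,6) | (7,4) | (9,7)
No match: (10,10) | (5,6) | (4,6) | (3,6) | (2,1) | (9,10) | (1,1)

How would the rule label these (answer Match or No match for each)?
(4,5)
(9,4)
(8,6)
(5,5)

The distinguishing property — first > second AND sum ≥ 9 — holds for all the 'Match' cases and none of the 'No match' cases.

No match, Match, Match, No match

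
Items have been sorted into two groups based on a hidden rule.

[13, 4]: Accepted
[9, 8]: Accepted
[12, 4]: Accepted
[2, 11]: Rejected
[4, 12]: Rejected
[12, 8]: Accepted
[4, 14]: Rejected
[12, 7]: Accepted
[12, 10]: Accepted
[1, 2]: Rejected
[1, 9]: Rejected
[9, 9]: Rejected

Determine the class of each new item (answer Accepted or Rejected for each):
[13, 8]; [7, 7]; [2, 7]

Accepted, Rejected, Rejected

Every 'Accepted' example satisfies: first > second. None of the 'Rejected' examples do.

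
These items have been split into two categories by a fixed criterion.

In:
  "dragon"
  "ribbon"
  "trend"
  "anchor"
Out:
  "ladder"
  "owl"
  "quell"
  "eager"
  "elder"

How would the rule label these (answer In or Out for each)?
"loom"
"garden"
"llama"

Every 'In' example satisfies: contains 'n'. None of the 'Out' examples do.
Out: "loom", since no 'n'. In: "garden", since has 'n'. Out: "llama", since no 'n'.

Out, In, Out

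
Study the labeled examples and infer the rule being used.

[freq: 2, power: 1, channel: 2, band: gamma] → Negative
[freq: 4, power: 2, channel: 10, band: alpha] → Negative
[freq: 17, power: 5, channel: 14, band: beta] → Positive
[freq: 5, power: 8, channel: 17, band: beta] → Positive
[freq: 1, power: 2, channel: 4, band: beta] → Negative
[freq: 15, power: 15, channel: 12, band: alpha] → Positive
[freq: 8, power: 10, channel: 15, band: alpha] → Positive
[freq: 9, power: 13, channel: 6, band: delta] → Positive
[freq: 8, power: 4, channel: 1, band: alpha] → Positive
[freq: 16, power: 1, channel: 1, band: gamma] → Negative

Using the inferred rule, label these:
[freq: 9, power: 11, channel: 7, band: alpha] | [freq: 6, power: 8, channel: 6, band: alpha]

Positive, Positive

The rule appears to be: power ≥ 4.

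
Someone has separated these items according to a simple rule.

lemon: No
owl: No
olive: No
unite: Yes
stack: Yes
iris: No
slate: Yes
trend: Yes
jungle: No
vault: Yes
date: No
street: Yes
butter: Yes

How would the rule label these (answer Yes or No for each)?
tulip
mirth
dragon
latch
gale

Yes, Yes, No, Yes, No

The simplest hypothesis consistent with all the labels is: length ≥ 5 AND contains 't'.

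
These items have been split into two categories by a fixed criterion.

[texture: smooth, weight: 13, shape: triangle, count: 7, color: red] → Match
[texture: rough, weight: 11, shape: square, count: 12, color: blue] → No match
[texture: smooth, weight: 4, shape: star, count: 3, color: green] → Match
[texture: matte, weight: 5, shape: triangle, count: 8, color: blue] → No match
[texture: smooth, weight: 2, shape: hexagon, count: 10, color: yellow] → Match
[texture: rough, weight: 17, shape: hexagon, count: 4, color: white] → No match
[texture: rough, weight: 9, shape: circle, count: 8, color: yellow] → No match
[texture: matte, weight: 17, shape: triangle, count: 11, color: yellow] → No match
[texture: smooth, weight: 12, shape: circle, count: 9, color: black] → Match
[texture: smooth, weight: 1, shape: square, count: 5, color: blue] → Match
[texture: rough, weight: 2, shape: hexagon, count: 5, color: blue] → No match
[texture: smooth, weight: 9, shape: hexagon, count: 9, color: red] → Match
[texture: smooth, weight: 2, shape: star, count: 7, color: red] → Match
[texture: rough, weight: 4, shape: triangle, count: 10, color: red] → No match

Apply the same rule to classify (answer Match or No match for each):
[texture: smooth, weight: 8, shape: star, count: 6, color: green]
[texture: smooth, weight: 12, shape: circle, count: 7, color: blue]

The simplest hypothesis consistent with all the labels is: texture is smooth.
[texture: smooth, weight: 8, shape: star, count: 6, color: green]: texture is smooth — matches, so Match. [texture: smooth, weight: 12, shape: circle, count: 7, color: blue]: texture is smooth — matches, so Match.

Match, Match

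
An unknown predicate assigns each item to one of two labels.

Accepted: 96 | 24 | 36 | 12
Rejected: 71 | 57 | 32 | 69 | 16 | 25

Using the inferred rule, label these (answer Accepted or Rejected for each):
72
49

Accepted, Rejected

'Accepted' ⟺ multiple of 6.
72 → 72 = 6·12 → Accepted. 49 → 49 = 6·8 + 1 → Rejected.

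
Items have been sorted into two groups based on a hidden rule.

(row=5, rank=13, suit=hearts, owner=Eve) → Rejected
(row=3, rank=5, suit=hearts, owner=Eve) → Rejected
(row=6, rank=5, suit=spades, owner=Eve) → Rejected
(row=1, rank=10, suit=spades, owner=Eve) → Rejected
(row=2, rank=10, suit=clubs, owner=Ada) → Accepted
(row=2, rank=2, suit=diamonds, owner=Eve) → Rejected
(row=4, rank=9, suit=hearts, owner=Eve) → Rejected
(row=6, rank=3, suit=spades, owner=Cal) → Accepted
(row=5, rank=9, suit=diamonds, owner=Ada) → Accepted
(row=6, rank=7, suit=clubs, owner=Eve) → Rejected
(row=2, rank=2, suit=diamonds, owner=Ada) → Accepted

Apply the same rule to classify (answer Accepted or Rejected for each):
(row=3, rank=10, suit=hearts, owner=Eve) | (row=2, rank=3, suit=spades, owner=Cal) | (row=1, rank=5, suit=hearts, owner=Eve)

Rejected, Accepted, Rejected

Every 'Accepted' example satisfies: owner is not Eve. None of the 'Rejected' examples do.
Rejected: (row=3, rank=10, suit=hearts, owner=Eve), since owner is Eve.
Accepted: (row=2, rank=3, suit=spades, owner=Cal), since owner is Cal.
Rejected: (row=1, rank=5, suit=hearts, owner=Eve), since owner is Eve.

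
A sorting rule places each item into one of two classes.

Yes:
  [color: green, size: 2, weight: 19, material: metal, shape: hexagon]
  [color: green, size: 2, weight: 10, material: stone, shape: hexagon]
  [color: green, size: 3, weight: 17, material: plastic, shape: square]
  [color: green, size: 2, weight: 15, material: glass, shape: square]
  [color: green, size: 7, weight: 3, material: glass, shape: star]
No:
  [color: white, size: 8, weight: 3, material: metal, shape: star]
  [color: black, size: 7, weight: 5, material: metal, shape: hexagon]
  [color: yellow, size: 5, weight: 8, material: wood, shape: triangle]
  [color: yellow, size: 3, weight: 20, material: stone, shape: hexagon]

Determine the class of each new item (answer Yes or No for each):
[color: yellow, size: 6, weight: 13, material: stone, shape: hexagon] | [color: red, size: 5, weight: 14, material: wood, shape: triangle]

No, No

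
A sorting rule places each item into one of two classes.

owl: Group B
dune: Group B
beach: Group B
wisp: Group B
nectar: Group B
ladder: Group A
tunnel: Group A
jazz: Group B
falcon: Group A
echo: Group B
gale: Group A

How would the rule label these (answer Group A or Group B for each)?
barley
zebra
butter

Group A, Group B, Group B

The classifier is using: even length AND contains 'l'.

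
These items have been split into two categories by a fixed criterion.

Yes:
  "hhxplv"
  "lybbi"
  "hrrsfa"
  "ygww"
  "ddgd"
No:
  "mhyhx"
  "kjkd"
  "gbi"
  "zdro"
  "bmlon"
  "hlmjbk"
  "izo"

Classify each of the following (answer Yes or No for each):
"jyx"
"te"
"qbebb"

A rule that fits every label: has a double letter — true of each 'Yes' example, false of each 'No' one.
"jyx": No (no doubled letter).
"te": No (no doubled letter).
"qbebb": Yes ('bb' doubled).

No, No, Yes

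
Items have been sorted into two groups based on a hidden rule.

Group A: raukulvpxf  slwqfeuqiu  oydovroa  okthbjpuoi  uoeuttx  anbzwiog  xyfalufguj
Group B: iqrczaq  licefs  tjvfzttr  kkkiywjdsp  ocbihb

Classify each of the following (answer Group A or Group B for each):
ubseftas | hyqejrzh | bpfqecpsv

Group A, Group B, Group B

The classifier is using: has ≥ 3 vowels.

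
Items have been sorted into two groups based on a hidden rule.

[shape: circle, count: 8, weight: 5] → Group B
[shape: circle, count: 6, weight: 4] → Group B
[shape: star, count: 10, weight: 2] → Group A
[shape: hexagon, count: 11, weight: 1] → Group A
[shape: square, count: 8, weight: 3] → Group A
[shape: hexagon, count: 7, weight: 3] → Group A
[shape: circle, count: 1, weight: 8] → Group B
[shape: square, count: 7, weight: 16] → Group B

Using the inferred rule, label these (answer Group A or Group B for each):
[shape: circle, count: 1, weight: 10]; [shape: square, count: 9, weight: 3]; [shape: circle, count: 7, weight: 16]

Group B, Group A, Group B

The pattern is that an item is 'Group A' exactly when: weight ≤ 3.
Group B: [shape: circle, count: 1, weight: 10], since weight = 10. Group A: [shape: square, count: 9, weight: 3], since weight = 3. Group B: [shape: circle, count: 7, weight: 16], since weight = 16.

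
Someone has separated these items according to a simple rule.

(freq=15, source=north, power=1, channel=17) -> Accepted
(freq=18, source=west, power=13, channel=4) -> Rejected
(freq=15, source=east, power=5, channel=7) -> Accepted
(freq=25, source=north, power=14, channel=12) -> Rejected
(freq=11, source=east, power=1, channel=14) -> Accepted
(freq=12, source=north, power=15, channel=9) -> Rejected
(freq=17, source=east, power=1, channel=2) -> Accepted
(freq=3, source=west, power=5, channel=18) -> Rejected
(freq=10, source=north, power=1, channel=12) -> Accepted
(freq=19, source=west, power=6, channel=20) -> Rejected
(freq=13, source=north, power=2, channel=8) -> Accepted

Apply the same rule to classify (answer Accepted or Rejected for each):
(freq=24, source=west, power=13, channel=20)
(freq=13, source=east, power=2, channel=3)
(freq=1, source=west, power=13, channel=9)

The distinguishing property — freq ≥ 10 AND power ≤ 5 — holds for all the 'Accepted' cases and none of the 'Rejected' cases.
(freq=24, source=west, power=13, channel=20): freq = 24, power = 13, doesn't match → Rejected. (freq=13, source=east, power=2, channel=3): freq = 13, power = 2, has this property → Accepted. (freq=1, source=west, power=13, channel=9): freq = 1, power = 13, doesn't match → Rejected.

Rejected, Accepted, Rejected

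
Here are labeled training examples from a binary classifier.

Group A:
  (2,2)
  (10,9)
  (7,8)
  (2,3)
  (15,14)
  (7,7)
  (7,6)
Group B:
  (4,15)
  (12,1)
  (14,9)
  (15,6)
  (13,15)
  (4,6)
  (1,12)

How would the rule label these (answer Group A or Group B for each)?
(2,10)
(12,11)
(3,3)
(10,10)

A rule that fits every label: |first − second| ≤ 1 — true of each 'Group A' example, false of each 'Group B' one.
(2,10): |2−10| = 8, doesn't match → Group B.
(12,11): |12−11| = 1, meets the rule → Group A.
(3,3): |3−3| = 0, meets the rule → Group A.
(10,10): |10−10| = 0, meets the rule → Group A.

Group B, Group A, Group A, Group A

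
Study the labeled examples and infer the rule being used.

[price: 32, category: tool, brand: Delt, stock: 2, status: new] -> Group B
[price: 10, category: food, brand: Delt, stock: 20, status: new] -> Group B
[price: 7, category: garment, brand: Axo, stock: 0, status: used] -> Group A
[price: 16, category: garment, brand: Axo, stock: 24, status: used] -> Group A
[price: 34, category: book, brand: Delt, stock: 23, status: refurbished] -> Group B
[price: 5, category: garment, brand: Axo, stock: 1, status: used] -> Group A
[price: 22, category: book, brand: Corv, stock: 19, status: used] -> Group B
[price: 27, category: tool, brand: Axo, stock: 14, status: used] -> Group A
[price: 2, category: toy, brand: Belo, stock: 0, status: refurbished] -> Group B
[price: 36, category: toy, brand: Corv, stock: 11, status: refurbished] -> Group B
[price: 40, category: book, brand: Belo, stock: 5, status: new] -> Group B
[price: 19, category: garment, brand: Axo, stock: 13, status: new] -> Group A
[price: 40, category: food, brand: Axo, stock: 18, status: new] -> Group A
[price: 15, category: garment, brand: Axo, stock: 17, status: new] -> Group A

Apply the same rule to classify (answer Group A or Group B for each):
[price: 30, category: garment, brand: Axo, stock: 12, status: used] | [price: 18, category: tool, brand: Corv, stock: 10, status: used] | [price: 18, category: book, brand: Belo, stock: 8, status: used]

Every 'Group A' example satisfies: brand is Axo. None of the 'Group B' examples do.
[price: 30, category: garment, brand: Axo, stock: 12, status: used]: Group A (brand is Axo). [price: 18, category: tool, brand: Corv, stock: 10, status: used]: Group B (brand is Corv). [price: 18, category: book, brand: Belo, stock: 8, status: used]: Group B (brand is Belo).

Group A, Group B, Group B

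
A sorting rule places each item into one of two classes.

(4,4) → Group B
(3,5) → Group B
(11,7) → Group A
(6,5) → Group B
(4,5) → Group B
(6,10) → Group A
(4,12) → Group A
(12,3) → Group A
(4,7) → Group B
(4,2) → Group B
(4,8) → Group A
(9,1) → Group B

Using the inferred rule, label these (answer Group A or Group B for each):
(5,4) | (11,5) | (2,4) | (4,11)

Group B, Group A, Group B, Group A

Every 'Group A' example satisfies: sum ≥ 12. None of the 'Group B' examples do.
Group B: (5,4), since 5+4 = 9.
Group A: (11,5), since 11+5 = 16.
Group B: (2,4), since 2+4 = 6.
Group A: (4,11), since 4+11 = 15.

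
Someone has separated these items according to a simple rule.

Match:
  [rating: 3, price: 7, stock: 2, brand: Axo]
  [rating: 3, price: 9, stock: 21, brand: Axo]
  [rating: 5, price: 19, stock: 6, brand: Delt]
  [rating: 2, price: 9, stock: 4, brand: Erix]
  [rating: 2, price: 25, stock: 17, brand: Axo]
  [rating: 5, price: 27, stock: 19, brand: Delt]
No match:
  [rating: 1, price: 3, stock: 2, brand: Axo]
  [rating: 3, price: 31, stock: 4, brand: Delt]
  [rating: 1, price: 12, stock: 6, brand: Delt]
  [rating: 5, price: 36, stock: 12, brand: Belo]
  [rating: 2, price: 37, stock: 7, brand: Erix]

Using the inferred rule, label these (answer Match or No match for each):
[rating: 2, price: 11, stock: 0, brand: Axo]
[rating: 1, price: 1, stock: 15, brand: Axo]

A rule that fits every label: price ≤ 27 AND rating ≥ 2 — true of each 'Match' example, false of each 'No match' one.
[rating: 2, price: 11, stock: 0, brand: Axo]: Match (price = 11, rating = 2). [rating: 1, price: 1, stock: 15, brand: Axo]: No match (price = 1, rating = 1).

Match, No match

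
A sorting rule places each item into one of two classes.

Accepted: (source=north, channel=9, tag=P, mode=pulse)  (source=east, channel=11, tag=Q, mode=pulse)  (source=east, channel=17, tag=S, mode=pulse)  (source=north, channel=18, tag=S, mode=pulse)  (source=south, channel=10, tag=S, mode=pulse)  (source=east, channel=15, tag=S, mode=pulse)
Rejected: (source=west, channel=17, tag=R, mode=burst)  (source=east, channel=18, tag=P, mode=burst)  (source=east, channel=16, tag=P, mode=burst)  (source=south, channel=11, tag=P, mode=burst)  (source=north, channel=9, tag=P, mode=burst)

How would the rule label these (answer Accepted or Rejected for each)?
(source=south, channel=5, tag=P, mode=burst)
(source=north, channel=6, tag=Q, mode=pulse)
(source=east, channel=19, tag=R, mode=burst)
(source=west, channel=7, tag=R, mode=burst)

The simplest hypothesis consistent with all the labels is: mode is pulse.
(source=south, channel=5, tag=P, mode=burst): Rejected (mode is burst). (source=north, channel=6, tag=Q, mode=pulse): Accepted (mode is pulse). (source=east, channel=19, tag=R, mode=burst): Rejected (mode is burst). (source=west, channel=7, tag=R, mode=burst): Rejected (mode is burst).

Rejected, Accepted, Rejected, Rejected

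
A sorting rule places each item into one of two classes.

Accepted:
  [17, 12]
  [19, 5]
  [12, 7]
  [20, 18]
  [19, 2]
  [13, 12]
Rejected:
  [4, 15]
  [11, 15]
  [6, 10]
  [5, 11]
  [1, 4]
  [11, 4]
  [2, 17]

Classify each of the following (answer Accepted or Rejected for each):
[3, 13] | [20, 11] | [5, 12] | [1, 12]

The rule appears to be: first ≥ 12.
Rejected: [3, 13], since first 3.
Accepted: [20, 11], since first 20.
Rejected: [5, 12], since first 5.
Rejected: [1, 12], since first 1.

Rejected, Accepted, Rejected, Rejected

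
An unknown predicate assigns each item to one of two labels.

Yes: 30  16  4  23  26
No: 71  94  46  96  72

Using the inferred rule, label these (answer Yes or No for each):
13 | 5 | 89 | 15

The simplest hypothesis consistent with all the labels is: at most 30.
13: 13 ≤ 30, satisfies this → Yes. 5: 5 ≤ 30, satisfies this → Yes. 89: 89 > 30, does not fit → No. 15: 15 ≤ 30, satisfies this → Yes.

Yes, Yes, No, Yes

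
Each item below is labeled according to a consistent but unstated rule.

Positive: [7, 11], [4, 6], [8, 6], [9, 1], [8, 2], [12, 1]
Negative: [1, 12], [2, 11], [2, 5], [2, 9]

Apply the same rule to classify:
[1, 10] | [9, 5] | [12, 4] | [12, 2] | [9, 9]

Negative, Positive, Positive, Positive, Positive

All 'Positive' examples share one property — first ≥ 4 — and every 'Negative' example lacks it.
[1, 10]: Negative (first 1). [9, 5]: Positive (first 9). [12, 4]: Positive (first 12). [12, 2]: Positive (first 12). [9, 9]: Positive (first 9).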